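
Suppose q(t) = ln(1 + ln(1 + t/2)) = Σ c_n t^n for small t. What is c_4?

Compose series: expand the inner function first, then feed it into the outer expansion.
q(0) = 0
q′(0) = 1/2
q′′(0) = -1/2
q′′′(0) = 7/8
q^(4)(0) = -35/16

-35/384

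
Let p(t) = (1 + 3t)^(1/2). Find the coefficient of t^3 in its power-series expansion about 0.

27/16

Compute the successive derivatives at the expansion point and divide by k!.
p(0) = 1
p′(0) = 3/2
p′′(0) = -9/4
p′′′(0) = 81/8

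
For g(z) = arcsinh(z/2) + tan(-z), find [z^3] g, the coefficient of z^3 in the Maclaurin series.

-17/48

Expand each term separately and add.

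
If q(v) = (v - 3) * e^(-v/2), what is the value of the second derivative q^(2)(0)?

-7/4

Shift and add copies of the series according to the polynomial's terms.
The coefficient of v^2 in the expansion is -7/8, so q′′(0) = 2! * (-7/8) = -7/4.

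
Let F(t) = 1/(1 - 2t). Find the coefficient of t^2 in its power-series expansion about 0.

[t^0] = 1;  [t^1] = 2;  [t^2] = 4.
So c_2 = F′′(0)/2! = 4.

4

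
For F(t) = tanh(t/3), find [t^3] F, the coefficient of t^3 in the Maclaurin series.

F(0) = 0
F′(0) = 1/3
F′′(0) = 0
F′′′(0) = -2/27
So c_3 = F′′′(0)/3! = -1/81.

-1/81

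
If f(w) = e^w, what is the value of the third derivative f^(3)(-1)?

e^(-1)

Use the known series and substitute for the argument.
From the series, [(w + 1)^3] f = e^(-1)/6; multiply by 3! = 6 to get e^(-1).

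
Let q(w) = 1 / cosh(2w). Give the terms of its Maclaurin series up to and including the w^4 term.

10*w^4/3 - 2*w^2 + 1

Write the quotient as an unknown series and match coefficients against numerator = denominator · series.
q(0) = 1
q′(0) = 0
q′′(0) = -4
q′′′(0) = 0
q^(4)(0) = 80
The Taylor polynomial is Σ q^(k)(0)/k! · w^k.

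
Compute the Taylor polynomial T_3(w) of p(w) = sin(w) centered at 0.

-w^3/6 + w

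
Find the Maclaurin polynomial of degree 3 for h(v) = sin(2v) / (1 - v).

Take the Cauchy product of the two expansions.

2*v^3/3 + 2*v^2 + 2*v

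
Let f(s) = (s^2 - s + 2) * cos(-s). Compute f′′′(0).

3

Multiply each power in the prefactor through the base expansion.
The coefficient of s^3 in the expansion is 1/2, so f′′′(0) = 3! * (1/2) = 3.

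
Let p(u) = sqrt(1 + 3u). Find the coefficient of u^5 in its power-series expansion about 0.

Compute the successive derivatives at the expansion point and divide by k!.
p(0) = 1
p′(0) = 3/2
p′′(0) = -9/4
p′′′(0) = 81/8
p^(4)(0) = -1215/16
p^(5)(0) = 25515/32
So c_5 = p^(5)(0)/5! = 1701/256.

1701/256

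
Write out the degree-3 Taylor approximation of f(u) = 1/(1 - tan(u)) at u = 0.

Substitute the inner expansion into the outer series and collect powers.
[u^0] = 1;  [u^1] = 1;  [u^2] = 1;  [u^3] = 4/3.

4*u^3/3 + u^2 + u + 1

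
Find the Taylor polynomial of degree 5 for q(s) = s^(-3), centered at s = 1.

-21*(s - 1)^5 + 15*(s - 1)^4 - 10*(s - 1)^3 + 6*(s - 1)^2 - 3*(s - 1) + 1

q(1) = 1
q′(1) = -3
q′′(1) = 12
q′′′(1) = -60
q^(4)(1) = 360
q^(5)(1) = -2520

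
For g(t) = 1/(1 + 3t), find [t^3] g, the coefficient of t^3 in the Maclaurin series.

-27

Differentiate repeatedly and evaluate at the center.
g(0) = 1
g′(0) = -3
g′′(0) = 18
g′′′(0) = -162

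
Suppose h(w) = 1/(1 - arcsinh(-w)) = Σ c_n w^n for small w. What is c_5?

Let u equal the inner series; expand the outer function in u and truncate.
h(0) = 1
h′(0) = -1
h′′(0) = 2
h′′′(0) = -5
h^(4)(0) = 16
h^(5)(0) = -69
So c_5 = h^(5)(0)/5! = -23/40.

-23/40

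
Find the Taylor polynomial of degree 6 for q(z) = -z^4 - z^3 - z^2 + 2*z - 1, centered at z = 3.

-(z - 3)^4 - 13*(z - 3)^3 - 64*(z - 3)^2 - 139*(z - 3) - 112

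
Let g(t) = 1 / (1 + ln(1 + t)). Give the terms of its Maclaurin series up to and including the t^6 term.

3289*t^6/360 - 347*t^5/60 + 11*t^4/3 - 7*t^3/3 + 3*t^2/2 - t + 1

Expand as Σ (-1)^k u^k with u equal to the inner function's series.
g(0) = 1
g′(0) = -1
g′′(0) = 3
g′′′(0) = -14
g^(4)(0) = 88
g^(5)(0) = -694
g^(6)(0) = 6578
The Taylor polynomial is Σ g^(k)(0)/k! · t^k.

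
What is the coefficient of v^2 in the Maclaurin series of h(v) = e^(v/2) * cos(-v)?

-3/8

Expand each factor separately, then convolve coefficients.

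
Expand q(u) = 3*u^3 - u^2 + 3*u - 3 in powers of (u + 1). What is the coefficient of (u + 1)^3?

Compute the successive derivatives at the expansion point and divide by k!.
q(-1) = -10
q′(-1) = 14
q′′(-1) = -20
q′′′(-1) = 18
Then c_k = q^(k)(-1)/k! gives each Taylor coefficient.

3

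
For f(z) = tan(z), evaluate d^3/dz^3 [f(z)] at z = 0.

From the series, [z^3] f = 1/3; multiply by 3! = 6 to get 2.

2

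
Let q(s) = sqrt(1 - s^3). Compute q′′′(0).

From the series, [s^3] q = -1/2; multiply by 3! = 6 to get -3.

-3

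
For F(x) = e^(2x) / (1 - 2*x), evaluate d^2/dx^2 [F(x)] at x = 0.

20

Multiply the numerator's expansion by the denominator's geometric series.
The coefficient of x^2 in the expansion is 10, so F′′(0) = 2! * (10) = 20.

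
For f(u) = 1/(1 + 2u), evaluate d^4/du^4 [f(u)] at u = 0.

The coefficient of u^4 in the expansion is 16, so f^(4)(0) = 4! * (16) = 384.

384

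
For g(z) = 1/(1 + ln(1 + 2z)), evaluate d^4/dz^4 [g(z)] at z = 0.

1408

Plug the Maclaurin series of the inner function into that of the outer and collect terms.
The coefficient of z^4 in the expansion is 176/3, so g^(4)(0) = 4! * (176/3) = 1408.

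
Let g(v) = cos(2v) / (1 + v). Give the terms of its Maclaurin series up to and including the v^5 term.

v^5/3 - v^4/3 + v^3 - v^2 - v + 1

Multiply the two series term by term and collect like powers.
g(0) = 1
g′(0) = -1
g′′(0) = -2
g′′′(0) = 6
g^(4)(0) = -8
g^(5)(0) = 40
Dividing each by k! gives the coefficients c_0, ..., c_5.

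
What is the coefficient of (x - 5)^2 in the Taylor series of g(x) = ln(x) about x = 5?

-1/50

g(5) = ln(5)
g′(5) = 1/5
g′′(5) = -1/25
Then c_k = g^(k)(5)/k! gives each Taylor coefficient.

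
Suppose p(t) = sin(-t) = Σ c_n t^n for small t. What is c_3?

p(0) = 0
p′(0) = -1
p′′(0) = 0
p′′′(0) = 1
The Taylor polynomial is Σ p^(k)(0)/k! · t^k.

1/6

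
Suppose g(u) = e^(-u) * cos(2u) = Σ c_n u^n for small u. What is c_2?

Multiply the two series term by term and collect like powers.

-3/2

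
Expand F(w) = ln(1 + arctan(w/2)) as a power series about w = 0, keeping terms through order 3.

-w^2/8 + w/2

Plug the Maclaurin series of the inner function into that of the outer and collect terms.
F(0) = 0
F′(0) = 1/2
F′′(0) = -1/4
F′′′(0) = 0
Then c_k = F^(k)(0)/k! gives each Taylor coefficient.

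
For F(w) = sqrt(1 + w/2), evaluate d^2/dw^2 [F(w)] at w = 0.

-1/16

Differentiate repeatedly and evaluate at the center.
The coefficient of w^2 in the expansion is -1/32, so F′′(0) = 2! * (-1/32) = -1/16.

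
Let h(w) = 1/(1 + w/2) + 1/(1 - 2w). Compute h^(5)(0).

Add the two expansions coefficient-wise.
From the series, [w^5] h = 1023/32; multiply by 5! = 120 to get 15345/4.

15345/4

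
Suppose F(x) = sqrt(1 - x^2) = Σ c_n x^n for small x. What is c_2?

Use the known series and substitute for the argument.
F(0) = 1
F′(0) = 0
F′′(0) = -1

-1/2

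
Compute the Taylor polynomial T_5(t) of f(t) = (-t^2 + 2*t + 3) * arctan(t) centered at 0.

Multiply each power in the prefactor through the base expansion.
[t^0] = 0;  [t^1] = 3;  [t^2] = 2;  [t^3] = -2;  [t^4] = -2/3;  [t^5] = 14/15.

14*t^5/15 - 2*t^4/3 - 2*t^3 + 2*t^2 + 3*t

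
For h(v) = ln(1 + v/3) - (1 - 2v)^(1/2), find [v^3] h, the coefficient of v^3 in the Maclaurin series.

Combine the two series term by term.
h(0) = -1
h′(0) = 4/3
h′′(0) = 8/9
h′′′(0) = 83/27
So c_3 = h′′′(0)/3! = 83/162.

83/162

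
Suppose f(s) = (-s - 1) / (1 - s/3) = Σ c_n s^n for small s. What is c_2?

Shift and add copies of the series according to the polynomial's terms.
f(0) = -1
f′(0) = -4/3
f′′(0) = -8/9
So c_2 = f′′(0)/2! = -4/9.

-4/9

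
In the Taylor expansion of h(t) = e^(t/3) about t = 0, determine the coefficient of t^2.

1/18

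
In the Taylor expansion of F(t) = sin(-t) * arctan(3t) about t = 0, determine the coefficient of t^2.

-3

Take the Cauchy product of the two expansions.
F(0) = 0
F′(0) = 0
F′′(0) = -6
So c_2 = F′′(0)/2! = -3.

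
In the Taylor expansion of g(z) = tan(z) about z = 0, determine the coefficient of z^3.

1/3

g(0) = 0
g′(0) = 1
g′′(0) = 0
g′′′(0) = 2
Then c_k = g^(k)(0)/k! gives each Taylor coefficient.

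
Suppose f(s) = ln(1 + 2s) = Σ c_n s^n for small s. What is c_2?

Compute the successive derivatives at the expansion point and divide by k!.
f(0) = 0
f′(0) = 2
f′′(0) = -4

-2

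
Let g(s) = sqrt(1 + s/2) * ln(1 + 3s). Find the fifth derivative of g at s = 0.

Take the Cauchy product of the two expansions.
From the series, [s^5] g = 442509/10240; multiply by 5! = 120 to get 1327527/256.

1327527/256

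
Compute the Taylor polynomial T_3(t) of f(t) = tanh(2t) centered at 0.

-8*t^3/3 + 2*t

f(0) = 0
f′(0) = 2
f′′(0) = 0
f′′′(0) = -16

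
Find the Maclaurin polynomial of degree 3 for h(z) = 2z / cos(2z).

4*z^3 + 2*z

Divide the numerator series by the denominator series (power-series long division).
[z^0] = 0;  [z^1] = 2;  [z^2] = 0;  [z^3] = 4.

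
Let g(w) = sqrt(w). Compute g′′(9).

-1/108

From the series, [(w - 9)^2] g = -1/216; multiply by 2! = 2 to get -1/108.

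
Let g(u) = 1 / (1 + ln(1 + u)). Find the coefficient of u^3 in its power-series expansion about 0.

Expand as Σ (-1)^k u^k with u equal to the inner function's series.
g(0) = 1
g′(0) = -1
g′′(0) = 3
g′′′(0) = -14
So c_3 = g′′′(0)/3! = -7/3.

-7/3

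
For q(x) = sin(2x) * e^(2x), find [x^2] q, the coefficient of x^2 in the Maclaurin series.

Expand each factor separately, then convolve coefficients.
[x^0] = 0;  [x^1] = 2;  [x^2] = 4.

4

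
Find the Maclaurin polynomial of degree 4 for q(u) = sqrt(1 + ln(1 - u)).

-143*u^4/384 - 17*u^3/48 - 3*u^2/8 - u/2 + 1

Let u equal the inner series; expand the outer function in u and truncate.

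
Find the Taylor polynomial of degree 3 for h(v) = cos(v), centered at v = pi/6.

(v - pi/6)^3/12 - sqrt(3)*(v - pi/6)^2/4 - (v - pi/6)/2 + sqrt(3)/2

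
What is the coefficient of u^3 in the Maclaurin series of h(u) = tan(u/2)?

Use the known series and substitute for the argument.
h(0) = 0
h′(0) = 1/2
h′′(0) = 0
h′′′(0) = 1/4
The Taylor polynomial is Σ h^(k)(0)/k! · u^k.

1/24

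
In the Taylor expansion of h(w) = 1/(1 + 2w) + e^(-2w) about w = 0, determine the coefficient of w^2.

Combine the two series term by term.
h(0) = 2
h′(0) = -4
h′′(0) = 12

6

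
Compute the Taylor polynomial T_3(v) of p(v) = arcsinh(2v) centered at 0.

p(0) = 0
p′(0) = 2
p′′(0) = 0
p′′′(0) = -8
Then c_k = p^(k)(0)/k! gives each Taylor coefficient.

-4*v^3/3 + 2*v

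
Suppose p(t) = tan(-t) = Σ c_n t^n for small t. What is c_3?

p(0) = 0
p′(0) = -1
p′′(0) = 0
p′′′(0) = -2
So c_3 = p′′′(0)/3! = -1/3.

-1/3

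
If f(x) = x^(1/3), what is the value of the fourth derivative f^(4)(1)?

-80/81

From the series, [(x - 1)^4] f = -10/243; multiply by 4! = 24 to get -80/81.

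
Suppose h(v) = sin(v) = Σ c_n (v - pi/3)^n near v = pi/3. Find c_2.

-sqrt(3)/4

[(v - pi/3)^0] = sqrt(3)/2;  [(v - pi/3)^1] = 1/2;  [(v - pi/3)^2] = -sqrt(3)/4.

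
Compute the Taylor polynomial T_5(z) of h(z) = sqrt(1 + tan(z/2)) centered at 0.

601*z^5/122880 - 47*z^4/6144 + 11*z^3/384 - z^2/32 + z/4 + 1

Compose series: expand the inner function first, then feed it into the outer expansion.
h(0) = 1
h′(0) = 1/4
h′′(0) = -1/16
h′′′(0) = 11/64
h^(4)(0) = -47/256
h^(5)(0) = 601/1024
Then c_k = h^(k)(0)/k! gives each Taylor coefficient.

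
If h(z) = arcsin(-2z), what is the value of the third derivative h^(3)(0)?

-8

The coefficient of z^3 in the expansion is -4/3, so h′′′(0) = 3! * (-4/3) = -8.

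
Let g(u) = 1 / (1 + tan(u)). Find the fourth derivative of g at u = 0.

Expand as Σ (-1)^k u^k with u equal to the inner function's series.
The coefficient of u^4 in the expansion is 5/3, so g^(4)(0) = 4! * (5/3) = 40.

40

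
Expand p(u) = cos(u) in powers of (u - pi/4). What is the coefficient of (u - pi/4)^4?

sqrt(2)/48

Differentiate repeatedly and evaluate at the center.
p(pi/4) = sqrt(2)/2
p′(pi/4) = -sqrt(2)/2
p′′(pi/4) = -sqrt(2)/2
p′′′(pi/4) = sqrt(2)/2
p^(4)(pi/4) = sqrt(2)/2
So c_4 = p^(4)(pi/4)/4! = sqrt(2)/48.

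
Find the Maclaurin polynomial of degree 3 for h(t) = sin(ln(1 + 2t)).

Let u equal the inner series; expand the outer function in u and truncate.
h(0) = 0
h′(0) = 2
h′′(0) = -4
h′′′(0) = 8
Then c_k = h^(k)(0)/k! gives each Taylor coefficient.

4*t^3/3 - 2*t^2 + 2*t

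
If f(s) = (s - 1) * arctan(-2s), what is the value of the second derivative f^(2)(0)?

-4

Multiply each power in the prefactor through the base expansion.
The coefficient of s^2 in the expansion is -2, so f′′(0) = 2! * (-2) = -4.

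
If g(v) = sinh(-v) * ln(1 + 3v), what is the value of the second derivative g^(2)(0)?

Multiply the two series term by term and collect like powers.
The coefficient of v^2 in the expansion is -3, so g′′(0) = 2! * (-3) = -6.

-6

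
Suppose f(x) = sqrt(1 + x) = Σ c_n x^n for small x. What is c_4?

-5/128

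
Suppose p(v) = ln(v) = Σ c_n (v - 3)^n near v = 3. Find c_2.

-1/18

p(3) = ln(3)
p′(3) = 1/3
p′′(3) = -1/9
So c_2 = p′′(3)/2! = -1/18.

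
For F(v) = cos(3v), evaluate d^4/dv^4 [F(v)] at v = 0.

From the series, [v^4] F = 27/8; multiply by 4! = 24 to get 81.

81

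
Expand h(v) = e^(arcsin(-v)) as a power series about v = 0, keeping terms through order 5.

Substitute the inner expansion into the outer series and collect powers.
h(0) = 1
h′(0) = -1
h′′(0) = 1
h′′′(0) = -2
h^(4)(0) = 5
h^(5)(0) = -20

-v^5/6 + 5*v^4/24 - v^3/3 + v^2/2 - v + 1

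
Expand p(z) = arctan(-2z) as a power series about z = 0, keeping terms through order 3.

Compute the successive derivatives at the expansion point and divide by k!.
p(0) = 0
p′(0) = -2
p′′(0) = 0
p′′′(0) = 16

8*z^3/3 - 2*z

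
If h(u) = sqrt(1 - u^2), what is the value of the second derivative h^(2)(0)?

-1

Compute the successive derivatives at the expansion point and divide by k!.
The coefficient of u^2 in the expansion is -1/2, so h′′(0) = 2! * (-1/2) = -1.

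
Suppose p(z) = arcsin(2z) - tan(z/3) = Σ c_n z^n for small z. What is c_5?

8746/3645

Add the two expansions coefficient-wise.
[z^0] = 0;  [z^1] = 5/3;  [z^2] = 0;  [z^3] = 107/81;  [z^4] = 0;  [z^5] = 8746/3645.
So c_5 = p^(5)(0)/5! = 8746/3645.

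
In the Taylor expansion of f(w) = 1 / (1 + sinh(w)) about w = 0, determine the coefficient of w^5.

Use the geometric series for the reciprocal, then substitute.
f(0) = 1
f′(0) = -1
f′′(0) = 2
f′′′(0) = -7
f^(4)(0) = 32
f^(5)(0) = -181
So c_5 = f^(5)(0)/5! = -181/120.

-181/120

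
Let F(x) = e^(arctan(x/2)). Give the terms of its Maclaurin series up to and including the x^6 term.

Substitute the inner expansion into the outer series and collect powers.

29*x^6/9216 + x^5/768 - 7*x^4/384 - x^3/48 + x^2/8 + x/2 + 1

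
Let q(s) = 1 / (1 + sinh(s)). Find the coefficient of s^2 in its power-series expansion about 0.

Expand as Σ (-1)^k u^k with u equal to the inner function's series.
q(0) = 1
q′(0) = -1
q′′(0) = 2
The Taylor polynomial is Σ q^(k)(0)/k! · s^k.

1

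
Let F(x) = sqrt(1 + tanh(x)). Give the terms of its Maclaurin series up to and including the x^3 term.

Plug the Maclaurin series of the inner function into that of the outer and collect terms.
[x^0] = 1;  [x^1] = 1/2;  [x^2] = -1/8;  [x^3] = -5/48.

-5*x^3/48 - x^2/8 + x/2 + 1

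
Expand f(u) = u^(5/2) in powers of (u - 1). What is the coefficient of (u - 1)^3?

f(1) = 1
f′(1) = 5/2
f′′(1) = 15/4
f′′′(1) = 15/8

5/16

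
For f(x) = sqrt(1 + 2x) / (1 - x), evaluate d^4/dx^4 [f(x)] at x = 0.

Multiply the two series term by term and collect like powers.
From the series, [x^4] f = 11/8; multiply by 4! = 24 to get 33.

33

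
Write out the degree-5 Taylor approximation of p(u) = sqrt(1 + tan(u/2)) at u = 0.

Substitute the inner expansion into the outer series and collect powers.
[u^0] = 1;  [u^1] = 1/4;  [u^2] = -1/32;  [u^3] = 11/384;  [u^4] = -47/6144;  [u^5] = 601/122880.

601*u^5/122880 - 47*u^4/6144 + 11*u^3/384 - u^2/32 + u/4 + 1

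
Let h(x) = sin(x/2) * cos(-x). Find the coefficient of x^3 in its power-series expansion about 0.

Multiply the two series term by term and collect like powers.
h(0) = 0
h′(0) = 1/2
h′′(0) = 0
h′′′(0) = -13/8

-13/48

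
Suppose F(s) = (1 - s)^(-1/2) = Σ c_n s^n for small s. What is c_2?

F(0) = 1
F′(0) = 1/2
F′′(0) = 3/4
So c_2 = F′′(0)/2! = 3/8.

3/8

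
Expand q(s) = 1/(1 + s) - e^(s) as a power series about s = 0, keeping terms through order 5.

-121*s^5/120 + 23*s^4/24 - 7*s^3/6 + s^2/2 - 2*s

Expand each term separately and add.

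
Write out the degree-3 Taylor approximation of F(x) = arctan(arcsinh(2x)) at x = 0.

-4*x^3 + 2*x

Compose series: expand the inner function first, then feed it into the outer expansion.
[x^0] = 0;  [x^1] = 2;  [x^2] = 0;  [x^3] = -4.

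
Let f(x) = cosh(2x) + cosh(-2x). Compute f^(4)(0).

32

Combine the two series term by term.
The coefficient of x^4 in the expansion is 4/3, so f^(4)(0) = 4! * (4/3) = 32.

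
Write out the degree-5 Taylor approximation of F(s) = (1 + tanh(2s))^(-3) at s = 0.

Plug the Maclaurin series of the inner function into that of the outer and collect terms.
F(0) = 1
F′(0) = -6
F′′(0) = 48
F′′′(0) = -432
F^(4)(0) = 4224
F^(5)(0) = -43776
Then c_k = F^(k)(0)/k! gives each Taylor coefficient.

-1824*s^5/5 + 176*s^4 - 72*s^3 + 24*s^2 - 6*s + 1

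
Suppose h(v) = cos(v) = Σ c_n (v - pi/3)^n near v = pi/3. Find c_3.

[(v - pi/3)^0] = 1/2;  [(v - pi/3)^1] = -sqrt(3)/2;  [(v - pi/3)^2] = -1/4;  [(v - pi/3)^3] = sqrt(3)/12.

sqrt(3)/12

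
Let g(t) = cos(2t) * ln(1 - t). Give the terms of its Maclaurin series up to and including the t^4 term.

3*t^4/4 + 5*t^3/3 - t^2/2 - t

Take the Cauchy product of the two expansions.
g(0) = 0
g′(0) = -1
g′′(0) = -1
g′′′(0) = 10
g^(4)(0) = 18
The Taylor polynomial is Σ g^(k)(0)/k! · t^k.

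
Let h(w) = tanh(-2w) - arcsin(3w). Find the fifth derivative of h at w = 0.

-6048*15^(73/147)*2^(100/147)*7^(15/49)/25

Expand each term separately and add.
From the series, [w^5] h = -252*15^(73/147)*2^(100/147)*7^(15/49)/125; multiply by 5! = 120 to get -6048*15^(73/147)*2^(100/147)*7^(15/49)/25.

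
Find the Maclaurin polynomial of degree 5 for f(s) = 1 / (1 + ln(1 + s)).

-347*s^5/60 + 11*s^4/3 - 7*s^3/3 + 3*s^2/2 - s + 1

Use the geometric series for the reciprocal, then substitute.
f(0) = 1
f′(0) = -1
f′′(0) = 3
f′′′(0) = -14
f^(4)(0) = 88
f^(5)(0) = -694
Dividing each by k! gives the coefficients c_0, ..., c_5.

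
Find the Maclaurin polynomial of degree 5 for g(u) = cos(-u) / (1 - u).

Multiply the two series term by term and collect like powers.
g(0) = 1
g′(0) = 1
g′′(0) = 1
g′′′(0) = 3
g^(4)(0) = 13
g^(5)(0) = 65
Then c_k = g^(k)(0)/k! gives each Taylor coefficient.

13*u^5/24 + 13*u^4/24 + u^3/2 + u^2/2 + u + 1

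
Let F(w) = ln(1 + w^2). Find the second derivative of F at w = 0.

The coefficient of w^2 in the expansion is 1, so F′′(0) = 2! * (1) = 2.

2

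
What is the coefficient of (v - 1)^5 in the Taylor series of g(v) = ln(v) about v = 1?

1/5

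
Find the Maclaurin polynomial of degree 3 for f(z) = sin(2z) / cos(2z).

8*z^3/3 + 2*z

Invert the denominator's series and multiply.
[z^0] = 0;  [z^1] = 2;  [z^2] = 0;  [z^3] = 8/3.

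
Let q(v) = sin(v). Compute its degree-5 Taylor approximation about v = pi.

q(pi) = 0
q′(pi) = -1
q′′(pi) = 0
q′′′(pi) = 1
q^(4)(pi) = 0
q^(5)(pi) = -1
The Taylor polynomial is Σ q^(k)(pi)/k! · (v - pi)^k.

-(v - pi)^5/120 + (v - pi)^3/6 - (v - pi)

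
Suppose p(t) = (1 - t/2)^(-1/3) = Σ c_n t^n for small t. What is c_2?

Compute the successive derivatives at the expansion point and divide by k!.
p(0) = 1
p′(0) = 1/6
p′′(0) = 1/9
So c_2 = p′′(0)/2! = 1/18.

1/18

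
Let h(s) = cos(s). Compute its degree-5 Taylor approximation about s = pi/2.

h(pi/2) = 0
h′(pi/2) = -1
h′′(pi/2) = 0
h′′′(pi/2) = 1
h^(4)(pi/2) = 0
h^(5)(pi/2) = -1

-(s - pi/2)^5/120 + (s - pi/2)^3/6 - (s - pi/2)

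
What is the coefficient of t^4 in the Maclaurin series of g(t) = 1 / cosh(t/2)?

5/384

Write the quotient as an unknown series and match coefficients against numerator = denominator · series.
[t^0] = 1;  [t^1] = 0;  [t^2] = -1/8;  [t^3] = 0;  [t^4] = 5/384.
So c_4 = g^(4)(0)/4! = 5/384.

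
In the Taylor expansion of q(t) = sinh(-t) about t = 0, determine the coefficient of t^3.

q(0) = 0
q′(0) = -1
q′′(0) = 0
q′′′(0) = -1
So c_3 = q′′′(0)/3! = -1/6.

-1/6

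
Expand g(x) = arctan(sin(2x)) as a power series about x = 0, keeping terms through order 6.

12*x^5 - 4*x^3 + 2*x

Substitute the inner expansion into the outer series and collect powers.
g(0) = 0
g′(0) = 2
g′′(0) = 0
g′′′(0) = -24
g^(4)(0) = 0
g^(5)(0) = 1440
g^(6)(0) = 0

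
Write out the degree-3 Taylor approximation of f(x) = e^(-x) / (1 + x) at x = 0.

Expand each factor separately, then convolve coefficients.

-8*x^3/3 + 5*x^2/2 - 2*x + 1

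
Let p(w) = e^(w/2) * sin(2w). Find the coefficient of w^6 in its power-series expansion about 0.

611/5760

Multiply the two series term by term and collect like powers.
p(0) = 0
p′(0) = 2
p′′(0) = 2
p′′′(0) = -13/2
p^(4)(0) = -15
p^(5)(0) = 101/8
p^(6)(0) = 611/8
So c_6 = p^(6)(0)/6! = 611/5760.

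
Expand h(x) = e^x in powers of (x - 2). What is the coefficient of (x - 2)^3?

c_3 = h′′′(2)/3! = e^(2)/6.

e^(2)/6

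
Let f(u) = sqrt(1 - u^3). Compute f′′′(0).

The coefficient of u^3 in the expansion is -1/2, so f′′′(0) = 3! * (-1/2) = -3.

-3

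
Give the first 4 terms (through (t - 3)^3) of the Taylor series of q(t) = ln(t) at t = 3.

[(t - 3)^0] = ln(3);  [(t - 3)^1] = 1/3;  [(t - 3)^2] = -1/18;  [(t - 3)^3] = 1/81.

(t - 3)^3/81 - (t - 3)^2/18 + (t - 3)/3 + ln(3)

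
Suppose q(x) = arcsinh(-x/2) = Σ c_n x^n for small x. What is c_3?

[x^0] = 0;  [x^1] = -1/2;  [x^2] = 0;  [x^3] = 1/48.
So c_3 = q′′′(0)/3! = 1/48.

1/48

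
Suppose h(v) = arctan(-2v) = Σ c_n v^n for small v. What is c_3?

8/3

[v^0] = 0;  [v^1] = -2;  [v^2] = 0;  [v^3] = 8/3.
So c_3 = h′′′(0)/3! = 8/3.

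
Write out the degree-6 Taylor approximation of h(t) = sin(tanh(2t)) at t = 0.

148*t^5/15 - 4*t^3 + 2*t

Substitute the inner expansion into the outer series and collect powers.
h(0) = 0
h′(0) = 2
h′′(0) = 0
h′′′(0) = -24
h^(4)(0) = 0
h^(5)(0) = 1184
h^(6)(0) = 0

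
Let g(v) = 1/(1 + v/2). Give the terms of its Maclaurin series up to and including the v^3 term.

-v^3/8 + v^2/4 - v/2 + 1

g(0) = 1
g′(0) = -1/2
g′′(0) = 1/2
g′′′(0) = -3/4
Then c_k = g^(k)(0)/k! gives each Taylor coefficient.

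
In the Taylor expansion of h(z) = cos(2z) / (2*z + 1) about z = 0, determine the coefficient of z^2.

Use 1/(1 - r) = Σ r^k on the denominator, then take the Cauchy product.
h(0) = 1
h′(0) = -2
h′′(0) = 4
So c_2 = h′′(0)/2! = 2.

2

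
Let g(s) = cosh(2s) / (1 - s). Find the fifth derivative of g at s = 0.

440

Multiply the two series term by term and collect like powers.
From the series, [s^5] g = 11/3; multiply by 5! = 120 to get 440.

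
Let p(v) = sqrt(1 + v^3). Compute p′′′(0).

From the series, [v^3] p = 1/2; multiply by 3! = 6 to get 3.

3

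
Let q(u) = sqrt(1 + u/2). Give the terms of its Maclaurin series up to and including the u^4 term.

q(0) = 1
q′(0) = 1/4
q′′(0) = -1/16
q′′′(0) = 3/64
q^(4)(0) = -15/256
Dividing each by k! gives the coefficients c_0, ..., c_4.

-5*u^4/2048 + u^3/128 - u^2/32 + u/4 + 1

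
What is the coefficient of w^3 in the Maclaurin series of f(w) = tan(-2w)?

Use the known series and substitute for the argument.
[w^0] = 0;  [w^1] = -2;  [w^2] = 0;  [w^3] = -8/3.

-8/3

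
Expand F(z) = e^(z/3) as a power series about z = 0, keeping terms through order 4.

Compute the successive derivatives at the expansion point and divide by k!.

z^4/1944 + z^3/162 + z^2/18 + z/3 + 1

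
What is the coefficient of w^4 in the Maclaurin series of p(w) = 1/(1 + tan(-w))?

Compose series: expand the inner function first, then feed it into the outer expansion.
p(0) = 1
p′(0) = 1
p′′(0) = 2
p′′′(0) = 8
p^(4)(0) = 40
So c_4 = p^(4)(0)/4! = 5/3.

5/3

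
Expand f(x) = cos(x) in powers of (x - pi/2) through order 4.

(x - pi/2)^3/6 - (x - pi/2)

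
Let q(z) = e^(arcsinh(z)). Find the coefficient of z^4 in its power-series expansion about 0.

Plug the Maclaurin series of the inner function into that of the outer and collect terms.
[z^0] = 1;  [z^1] = 1;  [z^2] = 1/2;  [z^3] = 0;  [z^4] = -1/8.
So c_4 = q^(4)(0)/4! = -1/8.

-1/8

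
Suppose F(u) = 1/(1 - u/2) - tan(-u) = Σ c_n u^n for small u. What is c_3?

Add the two expansions coefficient-wise.
F(0) = 1
F′(0) = 3/2
F′′(0) = 1/2
F′′′(0) = 11/4
So c_3 = F′′′(0)/3! = 11/24.

11/24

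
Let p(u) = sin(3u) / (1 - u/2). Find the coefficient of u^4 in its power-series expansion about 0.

-15/8

Multiply the two series term by term and collect like powers.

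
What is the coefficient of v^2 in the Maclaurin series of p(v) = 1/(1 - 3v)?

9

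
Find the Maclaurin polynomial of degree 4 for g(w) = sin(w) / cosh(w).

Divide the numerator series by the denominator series (power-series long division).
g(0) = 0
g′(0) = 1
g′′(0) = 0
g′′′(0) = -4
g^(4)(0) = 0
The Taylor polynomial is Σ g^(k)(0)/k! · w^k.

-2*w^3/3 + w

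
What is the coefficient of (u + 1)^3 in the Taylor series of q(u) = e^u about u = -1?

e^(-1)/6

q(-1) = e^(-1)
q′(-1) = e^(-1)
q′′(-1) = e^(-1)
q′′′(-1) = e^(-1)
Dividing each by k! gives the coefficients c_0, ..., c_3.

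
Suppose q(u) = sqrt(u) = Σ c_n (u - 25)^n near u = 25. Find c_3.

q(25) = 5
q′(25) = 1/10
q′′(25) = -1/500
q′′′(25) = 3/25000

1/50000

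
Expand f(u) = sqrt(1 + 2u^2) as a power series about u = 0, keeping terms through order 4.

Use the known series and substitute for the argument.

-u^4/2 + u^2 + 1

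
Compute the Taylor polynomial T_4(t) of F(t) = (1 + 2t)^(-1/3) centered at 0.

560*t^4/243 - 112*t^3/81 + 8*t^2/9 - 2*t/3 + 1

F(0) = 1
F′(0) = -2/3
F′′(0) = 16/9
F′′′(0) = -224/27
F^(4)(0) = 4480/81
Dividing each by k! gives the coefficients c_0, ..., c_4.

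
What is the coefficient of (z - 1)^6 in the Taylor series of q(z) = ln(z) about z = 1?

Apply the Taylor formula c_k = f^(k)(a)/k!.
q(1) = 0
q′(1) = 1
q′′(1) = -1
q′′′(1) = 2
q^(4)(1) = -6
q^(5)(1) = 24
q^(6)(1) = -120
The Taylor polynomial is Σ q^(k)(1)/k! · (z - 1)^k.

-1/6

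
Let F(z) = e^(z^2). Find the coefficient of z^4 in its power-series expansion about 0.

1/2

F(0) = 1
F′(0) = 0
F′′(0) = 2
F′′′(0) = 0
F^(4)(0) = 12
Dividing each by k! gives the coefficients c_0, ..., c_4.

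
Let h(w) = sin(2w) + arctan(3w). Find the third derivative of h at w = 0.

Combine the two series term by term.
The coefficient of w^3 in the expansion is -31/3, so h′′′(0) = 3! * (-31/3) = -62.

-62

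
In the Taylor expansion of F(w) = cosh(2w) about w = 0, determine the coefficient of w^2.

2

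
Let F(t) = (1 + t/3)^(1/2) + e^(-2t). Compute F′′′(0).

Expand each term separately and add.
The coefficient of t^3 in the expansion is -575/432, so F′′′(0) = 3! * (-575/432) = -575/72.

-575/72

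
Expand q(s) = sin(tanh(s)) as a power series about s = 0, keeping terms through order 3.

Plug the Maclaurin series of the inner function into that of the outer and collect terms.

-s^3/2 + s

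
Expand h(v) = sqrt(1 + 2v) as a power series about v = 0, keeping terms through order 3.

h(0) = 1
h′(0) = 1
h′′(0) = -1
h′′′(0) = 3
Dividing each by k! gives the coefficients c_0, ..., c_3.

v^3/2 - v^2/2 + v + 1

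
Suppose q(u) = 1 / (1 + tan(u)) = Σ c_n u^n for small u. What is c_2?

Use the geometric series for the reciprocal, then substitute.
q(0) = 1
q′(0) = -1
q′′(0) = 2
Then c_k = q^(k)(0)/k! gives each Taylor coefficient.

1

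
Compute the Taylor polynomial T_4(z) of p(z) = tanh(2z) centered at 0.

-8*z^3/3 + 2*z

p(0) = 0
p′(0) = 2
p′′(0) = 0
p′′′(0) = -16
p^(4)(0) = 0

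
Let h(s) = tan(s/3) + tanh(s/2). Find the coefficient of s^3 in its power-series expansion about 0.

-19/648

Expand each term separately and add.
h(0) = 0
h′(0) = 5/6
h′′(0) = 0
h′′′(0) = -19/108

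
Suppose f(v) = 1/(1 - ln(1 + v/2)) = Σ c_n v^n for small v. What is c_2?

Let u equal the inner series; expand the outer function in u and truncate.
f(0) = 1
f′(0) = 1/2
f′′(0) = 1/4
The Taylor polynomial is Σ f^(k)(0)/k! · v^k.

1/8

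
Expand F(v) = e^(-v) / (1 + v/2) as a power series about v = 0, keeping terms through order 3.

-19*v^3/24 + 5*v^2/4 - 3*v/2 + 1

Take the Cauchy product of the two expansions.
[v^0] = 1;  [v^1] = -3/2;  [v^2] = 5/4;  [v^3] = -19/24.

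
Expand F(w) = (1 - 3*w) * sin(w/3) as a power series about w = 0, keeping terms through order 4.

Distribute the polynomial across the series and collect like powers.
F(0) = 0
F′(0) = 1/3
F′′(0) = -2
F′′′(0) = -1/27
F^(4)(0) = 4/9
Dividing each by k! gives the coefficients c_0, ..., c_4.

w^4/54 - w^3/162 - w^2 + w/3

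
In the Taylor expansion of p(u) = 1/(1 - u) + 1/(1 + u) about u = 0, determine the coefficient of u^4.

2

Combine the two series term by term.
So c_4 = p^(4)(0)/4! = 2.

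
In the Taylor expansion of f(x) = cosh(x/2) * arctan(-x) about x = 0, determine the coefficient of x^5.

Write out both Maclaurin series and multiply, keeping only the needed powers.
f(0) = 0
f′(0) = -1
f′′(0) = 0
f′′′(0) = 5/4
f^(4)(0) = 0
f^(5)(0) = -309/16

-103/640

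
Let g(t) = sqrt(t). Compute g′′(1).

-1/4

Differentiate repeatedly and evaluate at the center.
The coefficient of (t - 1)^2 in the expansion is -1/8, so g′′(1) = 2! * (-1/8) = -1/4.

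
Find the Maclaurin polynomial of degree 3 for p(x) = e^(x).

x^3/6 + x^2/2 + x + 1

Use the known series and substitute for the argument.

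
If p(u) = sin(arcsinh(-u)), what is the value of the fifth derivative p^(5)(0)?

Compose series: expand the inner function first, then feed it into the outer expansion.
The coefficient of u^5 in the expansion is -1/6, so p^(5)(0) = 5! * (-1/6) = -20.

-20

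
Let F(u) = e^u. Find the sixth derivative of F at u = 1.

The coefficient of (u - 1)^6 in the expansion is e/720, so F^(6)(1) = 6! * (e/720) = e.

e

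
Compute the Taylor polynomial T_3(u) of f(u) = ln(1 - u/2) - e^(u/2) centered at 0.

Combine the two series term by term.
[u^0] = -1;  [u^1] = -1;  [u^2] = -1/4;  [u^3] = -1/16.

-u^3/16 - u^2/4 - u - 1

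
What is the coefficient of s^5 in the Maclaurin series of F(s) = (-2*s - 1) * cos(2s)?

Shift and add copies of the series according to the polynomial's terms.
[s^0] = -1;  [s^1] = -2;  [s^2] = 2;  [s^3] = 4;  [s^4] = -2/3;  [s^5] = -4/3.

-4/3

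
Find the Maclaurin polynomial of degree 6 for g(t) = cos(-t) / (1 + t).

389*t^6/720 - 13*t^5/24 + 13*t^4/24 - t^3/2 + t^2/2 - t + 1

Expand each factor separately, then convolve coefficients.
g(0) = 1
g′(0) = -1
g′′(0) = 1
g′′′(0) = -3
g^(4)(0) = 13
g^(5)(0) = -65
g^(6)(0) = 389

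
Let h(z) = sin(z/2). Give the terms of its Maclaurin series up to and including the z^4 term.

-z^3/48 + z/2

h(0) = 0
h′(0) = 1/2
h′′(0) = 0
h′′′(0) = -1/8
h^(4)(0) = 0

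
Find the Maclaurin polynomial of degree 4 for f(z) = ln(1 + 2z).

f(0) = 0
f′(0) = 2
f′′(0) = -4
f′′′(0) = 16
f^(4)(0) = -96
The Taylor polynomial is Σ f^(k)(0)/k! · z^k.

-4*z^4 + 8*z^3/3 - 2*z^2 + 2*z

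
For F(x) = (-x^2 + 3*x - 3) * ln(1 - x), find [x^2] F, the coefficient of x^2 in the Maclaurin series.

-3/2

Multiply each power in the prefactor through the base expansion.
F(0) = 0
F′(0) = 3
F′′(0) = -3
Dividing each by k! gives the coefficients c_0, ..., c_2.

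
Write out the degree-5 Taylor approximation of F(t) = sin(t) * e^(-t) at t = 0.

Take the Cauchy product of the two expansions.

-t^5/30 + t^3/3 - t^2 + t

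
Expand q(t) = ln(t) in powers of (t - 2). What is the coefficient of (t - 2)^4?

-1/64

[(t - 2)^0] = ln(2);  [(t - 2)^1] = 1/2;  [(t - 2)^2] = -1/8;  [(t - 2)^3] = 1/24;  [(t - 2)^4] = -1/64.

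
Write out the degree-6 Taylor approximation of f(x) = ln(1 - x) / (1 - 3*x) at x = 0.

Use 1/(1 - r) = Σ r^k on the denominator, then take the Cauchy product.
[x^0] = 0;  [x^1] = -1;  [x^2] = -7/2;  [x^3] = -65/6;  [x^4] = -131/4;  [x^5] = -1969/20;  [x^6] = -17731/60.

-17731*x^6/60 - 1969*x^5/20 - 131*x^4/4 - 65*x^3/6 - 7*x^2/2 - x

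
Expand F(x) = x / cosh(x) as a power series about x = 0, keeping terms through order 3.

-x^3/2 + x

Invert the denominator's series and multiply.
F(0) = 0
F′(0) = 1
F′′(0) = 0
F′′′(0) = -3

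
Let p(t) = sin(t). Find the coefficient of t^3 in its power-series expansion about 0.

p(0) = 0
p′(0) = 1
p′′(0) = 0
p′′′(0) = -1
The Taylor polynomial is Σ p^(k)(0)/k! · t^k.

-1/6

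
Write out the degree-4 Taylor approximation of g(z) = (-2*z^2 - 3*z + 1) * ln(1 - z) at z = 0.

7*z^4/4 + 19*z^3/6 + 5*z^2/2 - z

Multiply each power in the prefactor through the base expansion.
g(0) = 0
g′(0) = -1
g′′(0) = 5
g′′′(0) = 19
g^(4)(0) = 42
The Taylor polynomial is Σ g^(k)(0)/k! · z^k.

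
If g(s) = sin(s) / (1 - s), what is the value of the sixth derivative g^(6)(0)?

Expand 1/(denominator) as a geometric series and multiply by the numerator's series.
The coefficient of s^6 in the expansion is 101/120, so g^(6)(0) = 6! * (101/120) = 606.

606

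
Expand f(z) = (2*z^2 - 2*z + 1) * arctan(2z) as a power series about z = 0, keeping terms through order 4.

16*z^4/3 + 4*z^3/3 - 4*z^2 + 2*z

Distribute the polynomial across the series and collect like powers.
f(0) = 0
f′(0) = 2
f′′(0) = -8
f′′′(0) = 8
f^(4)(0) = 128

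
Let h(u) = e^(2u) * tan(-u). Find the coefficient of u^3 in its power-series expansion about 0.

-7/3

Multiply the two series term by term and collect like powers.
So c_3 = h′′′(0)/3! = -7/3.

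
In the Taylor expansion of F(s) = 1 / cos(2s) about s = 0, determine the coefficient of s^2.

Write the quotient as an unknown series and match coefficients against numerator = denominator · series.
F(0) = 1
F′(0) = 0
F′′(0) = 4
So c_2 = F′′(0)/2! = 2.

2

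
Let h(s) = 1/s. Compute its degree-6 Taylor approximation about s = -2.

Use the known series and substitute for the argument.
[(s + 2)^0] = -1/2;  [(s + 2)^1] = -1/4;  [(s + 2)^2] = -1/8;  [(s + 2)^3] = -1/16;  [(s + 2)^4] = -1/32;  [(s + 2)^5] = -1/64;  [(s + 2)^6] = -1/128.

-(s + 2)^6/128 - (s + 2)^5/64 - (s + 2)^4/32 - (s + 2)^3/16 - (s + 2)^2/8 - (s + 2)/4 - 1/2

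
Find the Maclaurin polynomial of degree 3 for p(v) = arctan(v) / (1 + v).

2*v^3/3 - v^2 + v

Write out both Maclaurin series and multiply, keeping only the needed powers.
p(0) = 0
p′(0) = 1
p′′(0) = -2
p′′′(0) = 4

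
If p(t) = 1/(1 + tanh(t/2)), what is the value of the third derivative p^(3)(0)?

Substitute the inner expansion into the outer series and collect powers.
The coefficient of t^3 in the expansion is -1/12, so p′′′(0) = 3! * (-1/12) = -1/2.

-1/2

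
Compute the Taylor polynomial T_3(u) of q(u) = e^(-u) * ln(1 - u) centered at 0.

Take the Cauchy product of the two expansions.
q(0) = 0
q′(0) = -1
q′′(0) = 1
q′′′(0) = -2
The Taylor polynomial is Σ q^(k)(0)/k! · u^k.

-u^3/3 + u^2/2 - u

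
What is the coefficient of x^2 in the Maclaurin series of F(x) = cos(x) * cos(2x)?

-5/2

Expand each factor separately, then convolve coefficients.
F(0) = 1
F′(0) = 0
F′′(0) = -5
Then c_k = F^(k)(0)/k! gives each Taylor coefficient.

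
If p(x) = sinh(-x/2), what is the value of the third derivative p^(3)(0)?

-1/8

The coefficient of x^3 in the expansion is -1/48, so p′′′(0) = 3! * (-1/48) = -1/8.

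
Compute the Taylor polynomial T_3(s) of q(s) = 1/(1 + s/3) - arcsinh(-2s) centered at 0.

-37*s^3/27 + s^2/9 + 5*s/3 + 1

Combine the two series term by term.
[s^0] = 1;  [s^1] = 5/3;  [s^2] = 1/9;  [s^3] = -37/27.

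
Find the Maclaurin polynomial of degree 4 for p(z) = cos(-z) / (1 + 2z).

Take the Cauchy product of the two expansions.
p(0) = 1
p′(0) = -2
p′′(0) = 7
p′′′(0) = -42
p^(4)(0) = 337
The Taylor polynomial is Σ p^(k)(0)/k! · z^k.

337*z^4/24 - 7*z^3 + 7*z^2/2 - 2*z + 1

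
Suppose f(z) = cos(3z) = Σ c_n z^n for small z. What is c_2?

c_2 = f′′(0)/2! = -9/2.

-9/2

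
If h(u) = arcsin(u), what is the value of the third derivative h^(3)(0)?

The coefficient of u^3 in the expansion is 1/6, so h′′′(0) = 3! * (1/6) = 1.

1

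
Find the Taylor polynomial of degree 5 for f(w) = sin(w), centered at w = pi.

-(w - pi)^5/120 + (w - pi)^3/6 - (w - pi)

f(pi) = 0
f′(pi) = -1
f′′(pi) = 0
f′′′(pi) = 1
f^(4)(pi) = 0
f^(5)(pi) = -1
The Taylor polynomial is Σ f^(k)(pi)/k! · (w - pi)^k.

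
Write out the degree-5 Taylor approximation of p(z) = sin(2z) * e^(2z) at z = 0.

Take the Cauchy product of the two expansions.
p(0) = 0
p′(0) = 2
p′′(0) = 8
p′′′(0) = 16
p^(4)(0) = 0
p^(5)(0) = -128
The Taylor polynomial is Σ p^(k)(0)/k! · z^k.

-16*z^5/15 + 8*z^3/3 + 4*z^2 + 2*z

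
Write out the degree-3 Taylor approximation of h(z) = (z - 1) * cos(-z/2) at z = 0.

Shift and add copies of the series according to the polynomial's terms.
h(0) = -1
h′(0) = 1
h′′(0) = 1/4
h′′′(0) = -3/4
The Taylor polynomial is Σ h^(k)(0)/k! · z^k.

-z^3/8 + z^2/8 + z - 1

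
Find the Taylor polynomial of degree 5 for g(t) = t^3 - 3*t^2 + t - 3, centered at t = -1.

[(t + 1)^0] = -8;  [(t + 1)^1] = 10;  [(t + 1)^2] = -6;  [(t + 1)^3] = 1;  [(t + 1)^4] = 0;  [(t + 1)^5] = 0.

(t + 1)^3 - 6*(t + 1)^2 + 10*(t + 1) - 8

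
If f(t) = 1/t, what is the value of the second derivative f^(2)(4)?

1/32

From the series, [(t - 4)^2] f = 1/64; multiply by 2! = 2 to get 1/32.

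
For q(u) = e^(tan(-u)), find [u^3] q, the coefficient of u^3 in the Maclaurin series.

-1/2

Substitute the inner expansion into the outer series and collect powers.
q(0) = 1
q′(0) = -1
q′′(0) = 1
q′′′(0) = -3
So c_3 = q′′′(0)/3! = -1/2.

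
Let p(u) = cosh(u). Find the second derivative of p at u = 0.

1

The coefficient of u^2 in the expansion is 1/2, so p′′(0) = 2! * (1/2) = 1.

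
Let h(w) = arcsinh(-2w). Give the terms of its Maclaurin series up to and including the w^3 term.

[w^0] = 0;  [w^1] = -2;  [w^2] = 0;  [w^3] = 4/3.

4*w^3/3 - 2*w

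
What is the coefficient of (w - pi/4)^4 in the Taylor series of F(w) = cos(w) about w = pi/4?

sqrt(2)/48

F(pi/4) = sqrt(2)/2
F′(pi/4) = -sqrt(2)/2
F′′(pi/4) = -sqrt(2)/2
F′′′(pi/4) = sqrt(2)/2
F^(4)(pi/4) = sqrt(2)/2
Then c_k = F^(k)(pi/4)/k! gives each Taylor coefficient.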